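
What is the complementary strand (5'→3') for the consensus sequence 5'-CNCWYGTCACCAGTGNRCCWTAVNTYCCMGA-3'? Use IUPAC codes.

Standard pairs A↔T, G↔C; ambiguity codes pair R↔Y, M↔K, W↔W, V↔B, N↔N. Complement (GNGWRCAGTGGTCACNYGGWATBNARGGKCT), then reverse for 5'→3'.

5'-TCKGGRANBTAWGGYNCACTGGTGACRWGNG-3'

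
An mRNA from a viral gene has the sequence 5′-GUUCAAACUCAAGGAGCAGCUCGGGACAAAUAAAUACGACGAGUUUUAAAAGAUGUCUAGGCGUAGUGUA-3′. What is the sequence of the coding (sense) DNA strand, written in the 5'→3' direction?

The coding DNA strand has the same 5'→3' sequence as the mRNA with U replaced by T.

5′-GTTCAAACTCAAGGAGCAGCTCGGGACAAATAAATACGACGAGTTTTAAAAGATGTCTAGGCGTAGTGTA-3′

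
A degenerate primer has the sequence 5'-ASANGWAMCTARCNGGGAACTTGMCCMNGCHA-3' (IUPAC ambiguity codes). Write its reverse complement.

5'-TDGCNKGGKCAAGTTCCCNGYTAGKTWCNTST-3'

Standard pairs A↔T, G↔C; ambiguity codes pair R↔Y, M↔K, W↔W, S↔S, H↔D, N↔N. Complement (TSTNCWTKGATYGNCCCTTGAACKGGKNCGDT), then reverse for 5'→3'.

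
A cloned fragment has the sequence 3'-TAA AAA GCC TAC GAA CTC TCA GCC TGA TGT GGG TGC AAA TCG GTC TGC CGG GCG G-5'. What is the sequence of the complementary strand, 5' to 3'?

5'-ATTTTTCGGATGCTTGAGAGTCGGACTACACCCACGTTTAGCCAGACGGCCCGCC-3'

The strand is given 3'→5', so its complement runs 5'→3' in the same left-to-right order: pair each base A↔T, G↔C.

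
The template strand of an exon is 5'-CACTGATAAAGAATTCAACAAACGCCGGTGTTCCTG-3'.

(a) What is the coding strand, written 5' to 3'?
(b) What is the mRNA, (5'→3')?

(a) 5'-CAGGAACACCGGCGTTTGTTGAATTCTTTATCAGTG-3'
(b) 5′-CAGGAACACCGGCGUUUGUUGAAUUCUUUAUCAGUG-3′

(a) The coding strand is the reverse complement of the template: complement GTGACTATTTCTTAAGTTGTTTGCGGCCACAAGGAC, then reverse.
(b) mRNA has the coding-strand sequence with T→U.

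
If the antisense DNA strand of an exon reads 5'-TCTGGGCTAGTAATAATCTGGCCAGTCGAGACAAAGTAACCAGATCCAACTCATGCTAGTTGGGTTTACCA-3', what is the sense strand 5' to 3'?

The coding strand is complementary and antiparallel to the template: take the complement (A↔T, G↔C) and reverse.

5'-TGGTAAACCCAACTAGCATGAGTTGGATCTGGTTACTTTGTCTCGACTGGCCAGATTATTACTAGCCCAGA-3'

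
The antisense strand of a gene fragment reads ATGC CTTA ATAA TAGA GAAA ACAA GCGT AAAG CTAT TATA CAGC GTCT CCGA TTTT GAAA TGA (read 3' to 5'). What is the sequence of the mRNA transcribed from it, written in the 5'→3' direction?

Reading the template 3'→5' as shown, RNA polymerase pairs each base (A→U, T→A, G↔C) to build mRNA 5'→3' directly.

5'-UACGGAAUUAUUAUCUCUUUUGUUCGCAUUUCGAUAAUAUGUCGCAGAGGCUAAAACUUUACU-3'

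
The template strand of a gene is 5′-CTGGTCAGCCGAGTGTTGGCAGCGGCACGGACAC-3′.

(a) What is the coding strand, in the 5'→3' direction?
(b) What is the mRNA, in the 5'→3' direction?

(a) 5'-GTGTCCGTGCCGCTGCCAACACTCGGCTGACCAG-3'
(b) 5'-GUGUCCGUGCCGCUGCCAACACUCGGCUGACCAG-3'

(a) The coding strand is the reverse complement of the template: complement GACCAGTCGGCTCACAACCGTCGCCGTGCCTGTG, then reverse.
(b) mRNA has the coding-strand sequence with T→U.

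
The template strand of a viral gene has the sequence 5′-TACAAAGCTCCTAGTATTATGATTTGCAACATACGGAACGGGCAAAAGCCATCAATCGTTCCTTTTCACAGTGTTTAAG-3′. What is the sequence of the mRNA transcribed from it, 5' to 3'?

5′-CUUAAACACUGUGAAAAGGAACGAUUGAUGGCUUUUGCCCGUUCCGUAUGUUGCAAAUCAUAAUACUAGGAGCUUUGUA-3′

RNA polymerase reads the template 3'→5' and synthesizes mRNA 5'→3' by base-pairing (A→U, T→A, G↔C). The complement of the template is ATGTTTCGAGGATCATAATACTAAACGTTGTATGCCTTGCCCGTTTTCGGTAGTTAGCAAGGAAAAGTGTCACAAATTC; antiparallel, so 5'→3' the coding strand is CTTAAACACTGTGAAAAGGAACGATTGATGGCTTTTGCCCGTTCCGTATGTTGCAAATCATAATACTAGGAGCTTTGTA. Replace T with U for the mRNA.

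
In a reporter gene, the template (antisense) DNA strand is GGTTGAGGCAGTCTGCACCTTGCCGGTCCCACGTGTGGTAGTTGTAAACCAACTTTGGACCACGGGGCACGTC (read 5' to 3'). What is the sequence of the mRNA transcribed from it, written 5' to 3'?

RNA polymerase reads the template 3'→5' and synthesizes mRNA 5'→3' by base-pairing (A→U, T→A, G↔C). The complement of the template is CCAACTCCGTCAGACGTGGAACGGCCAGGGTGCACACCATCAACATTTGGTTGAAACCTGGTGCCCCGTGCAG; antiparallel, so 5'→3' the coding strand is GACGTGCCCCGTGGTCCAAAGTTGGTTTACAACTACCACACGTGGGACCGGCAAGGTGCAGACTGCCTCAACC. Replace T with U for the mRNA.

5′-GACGUGCCCCGUGGUCCAAAGUUGGUUUACAACUACCACACGUGGGACCGGCAAGGUGCAGACUGCCUCAACC-3′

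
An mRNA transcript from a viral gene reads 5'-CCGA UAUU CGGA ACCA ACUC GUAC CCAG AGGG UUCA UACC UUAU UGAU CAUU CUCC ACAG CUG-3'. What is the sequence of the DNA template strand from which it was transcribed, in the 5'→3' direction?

5'-CAGCTGTGGAGAATGATCAATAAGGTATGAACCCTCTGGGTACGAGTTGGTTCCGAATATCGG-3'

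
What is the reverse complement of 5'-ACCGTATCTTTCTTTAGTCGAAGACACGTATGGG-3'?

5'-CCCATACGTGTCTTCGACTAAAGAAAGATACGGT-3'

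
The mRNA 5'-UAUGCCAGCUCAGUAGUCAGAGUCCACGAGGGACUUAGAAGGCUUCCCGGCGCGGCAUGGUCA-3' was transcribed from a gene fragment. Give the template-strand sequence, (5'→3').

5'-TGACCATGCCGCGCCGGGAAGCCTTCTAAGTCCCTCGTGGACTCTGACTACTGAGCTGGCATA-3'

Replace U with T to get the coding DNA strand: TATGCCAGCTCAGTAGTCAGAGTCCACGAGGGACTTAGAAGGCTTCCCGGCGCGGCATGGTCA. The template strand is its reverse complement (complement ATACGGTCGAGTCATCAGTCTCAGGTGCTCCCTGAATCTTCCGAAGGGCCGCGCCGTACCAGT, then reverse).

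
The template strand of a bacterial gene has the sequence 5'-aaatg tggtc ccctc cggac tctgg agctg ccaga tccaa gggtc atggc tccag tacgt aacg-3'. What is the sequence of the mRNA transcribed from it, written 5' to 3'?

5′-CGUUACGUACUGGAGCCAUGACCCUUGGAUCUGGCAGCUCCAGAGUCCGGAGGGGACCACAUUU-3′

RNA polymerase reads the template 3'→5' and synthesizes mRNA 5'→3' by base-pairing (A→U, T→A, G↔C). The complement of the template is TTTACACCAGGGGAGGCCTGAGACCTCGACGGTCTAGGTTCCCAGTACCGAGGTCATGCATTGC; antiparallel, so 5'→3' the coding strand is CGTTACGTACTGGAGCCATGACCCTTGGATCTGGCAGCTCCAGAGTCCGGAGGGGACCACATTT. Replace T with U for the mRNA.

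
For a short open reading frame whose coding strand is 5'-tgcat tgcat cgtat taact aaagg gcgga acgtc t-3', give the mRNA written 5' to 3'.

5′-UGCAUUGCAUCGUAUUAACUAAAGGGCGGAACGUCU-3′

The mRNA is synthesized from the template strand, so it matches the coding strand with T replaced by U.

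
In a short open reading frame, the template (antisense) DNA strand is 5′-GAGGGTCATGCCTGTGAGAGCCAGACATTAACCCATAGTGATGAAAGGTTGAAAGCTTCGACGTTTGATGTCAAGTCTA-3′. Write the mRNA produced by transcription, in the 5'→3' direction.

The mRNA has the sequence of the coding strand (reverse complement of the template) with T→U. Reverse complement of GAGGGTCATGCCTGTGAGAGCCAGACATTAACCCATAGTGATGAAAGGTTGAAAGCTTCGACGTTTGATGTCAAGTCTA is TAGACTTGACATCAAACGTCGAAGCTTTCAACCTTTCATCACTATGGGTTAATGTCTGGCTCTCACAGGCATGACCCTC; then T→U.

5′-UAGACUUGACAUCAAACGUCGAAGCUUUCAACCUUUCAUCACUAUGGGUUAAUGUCUGGCUCUCACAGGCAUGACCCUC-3′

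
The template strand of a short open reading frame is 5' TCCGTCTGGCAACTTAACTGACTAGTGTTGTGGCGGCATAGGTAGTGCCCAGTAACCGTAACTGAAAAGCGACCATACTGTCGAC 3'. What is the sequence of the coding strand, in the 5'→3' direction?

The coding strand is complementary and antiparallel to the template: take the complement (A↔T, G↔C) and reverse.

5'-GTCGACAGTATGGTCGCTTTTCAGTTACGGTTACTGGGCACTACCTATGCCGCCACAACACTAGTCAGTTAAGTTGCCAGACGGA-3'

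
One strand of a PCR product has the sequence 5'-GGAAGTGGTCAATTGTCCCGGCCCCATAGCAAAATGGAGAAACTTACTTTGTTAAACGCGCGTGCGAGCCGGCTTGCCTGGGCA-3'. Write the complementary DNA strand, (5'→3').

Pairing A↔T and G↔C gives CCTTCACCAGTTAACAGGGCCGGGGTATCGTTTTACCTCTTTGAATGAAACAATTTGCGCGCACGCTCGGCCGAACGGACCCGT, running 3'→5'. Reverse for the 5'→3' convention.

5′-TGCCCAGGCAAGCCGGCTCGCACGCGCGTTTAACAAAGTAAGTTTCTCCATTTTGCTATGGGGCCGGGACAATTGACCACTTCC-3′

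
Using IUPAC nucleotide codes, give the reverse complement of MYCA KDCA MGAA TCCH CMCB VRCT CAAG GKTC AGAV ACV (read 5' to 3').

Standard pairs A↔T, G↔C; ambiguity codes pair R↔Y, M↔K, B↔V, D↔H. Complement (KRGTMHGTKCTTAGGDGKGVBYGAGTTCCMAGTCTBTGB), then reverse for 5'→3'.

5'-BGTBTCTGAMCCTTGAGYBVGKGDGGATTCKTGHMTGRK-3'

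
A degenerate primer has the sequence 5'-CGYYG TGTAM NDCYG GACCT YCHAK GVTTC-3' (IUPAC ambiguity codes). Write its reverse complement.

Standard pairs A↔T, G↔C; ambiguity codes pair Y↔R, M↔K, D↔H, V↔B, N↔N. Complement (GCRRCACATKNHGRCCTGGARGDTMCBAAG), then reverse for 5'→3'.

5'-GAABCMTDGRAGGTCCRGHNKTACACRRCG-3'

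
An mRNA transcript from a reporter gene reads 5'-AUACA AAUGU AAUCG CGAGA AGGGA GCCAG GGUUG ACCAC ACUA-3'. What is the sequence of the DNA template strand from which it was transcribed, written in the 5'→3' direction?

Replace U with T to get the coding DNA strand: ATACAAATGTAATCGCGAGAAGGGAGCCAGGGTTGACCACACTA. The template strand is its reverse complement (complement TATGTTTACATTAGCGCTCTTCCCTCGGTCCCAACTGGTGTGAT, then reverse).

5'-TAGTGTGGTCAACCCTGGCTCCCTTCTCGCGATTACATTTGTAT-3'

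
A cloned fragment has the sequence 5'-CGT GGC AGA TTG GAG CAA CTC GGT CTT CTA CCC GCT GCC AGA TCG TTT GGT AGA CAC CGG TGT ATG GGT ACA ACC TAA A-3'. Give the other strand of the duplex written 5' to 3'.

The complement of CGTGGCAGATTGGAGCAACTCGGTCTTCTACCCGCTGCCAGATCGTTTGGTAGACACCGGTGTATGGGTACAACCTAAA is GCACCGTCTAACCTCGTTGAGCCAGAAGATGGGCGACGGTCTAGCAAACCATCTGTGGCCACATACCCATGTTGGATTT (A↔T, G↔C). DNA strands are antiparallel, so the complementary strand runs 3'→5'; reversing gives the 5'→3' form.

5'-TTTAGGTTGTACCCATACACCGGTGTCTACCAAACGATCTGGCAGCGGGTAGAAGACCGAGTTGCTCCAATCTGCCACG-3'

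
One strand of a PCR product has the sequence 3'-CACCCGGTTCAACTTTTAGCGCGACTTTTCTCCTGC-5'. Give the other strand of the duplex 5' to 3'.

The strand is given 3'→5', so its complement runs 5'→3' in the same left-to-right order: pair each base A↔T, G↔C.

5'-GTGGGCCAAGTTGAAAATCGCGCTGAAAAGAGGACG-3'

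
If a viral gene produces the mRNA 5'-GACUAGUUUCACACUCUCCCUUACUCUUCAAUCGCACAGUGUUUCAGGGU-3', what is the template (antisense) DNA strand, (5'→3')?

5'-ACCCTGAAACACTGTGCGATTGAAGAGTAAGGGAGAGTGTGAAACTAGTC-3'

Replace U with T to get the coding DNA strand: GACTAGTTTCACACTCTCCCTTACTCTTCAATCGCACAGTGTTTCAGGGT. The template strand is its reverse complement (complement CTGATCAAAGTGTGAGAGGGAATGAGAAGTTAGCGTGTCACAAAGTCCCA, then reverse).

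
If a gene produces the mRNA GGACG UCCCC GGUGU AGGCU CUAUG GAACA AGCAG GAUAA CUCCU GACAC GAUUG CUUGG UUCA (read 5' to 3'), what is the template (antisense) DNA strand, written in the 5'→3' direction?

5'-TGAACCAAGCAATCGTGTCAGGAGTTATCCTGCTTGTTCCATAGAGCCTACACCGGGGACGTCC-3'

Replace U with T to get the coding DNA strand: GGACGTCCCCGGTGTAGGCTCTATGGAACAAGCAGGATAACTCCTGACACGATTGCTTGGTTCA. The template strand is its reverse complement (complement CCTGCAGGGGCCACATCCGAGATACCTTGTTCGTCCTATTGAGGACTGTGCTAACGAACCAAGT, then reverse).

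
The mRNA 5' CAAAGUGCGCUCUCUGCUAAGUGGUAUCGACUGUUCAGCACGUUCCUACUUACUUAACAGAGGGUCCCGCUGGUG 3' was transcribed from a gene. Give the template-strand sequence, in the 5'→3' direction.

Replace U with T to get the coding DNA strand: CAAAGTGCGCTCTCTGCTAAGTGGTATCGACTGTTCAGCACGTTCCTACTTACTTAACAGAGGGTCCCGCTGGTG. The template strand is its reverse complement (complement GTTTCACGCGAGAGACGATTCACCATAGCTGACAAGTCGTGCAAGGATGAATGAATTGTCTCCCAGGGCGACCAC, then reverse).

5'-CACCAGCGGGACCCTCTGTTAAGTAAGTAGGAACGTGCTGAACAGTCGATACCACTTAGCAGAGAGCGCACTTTG-3'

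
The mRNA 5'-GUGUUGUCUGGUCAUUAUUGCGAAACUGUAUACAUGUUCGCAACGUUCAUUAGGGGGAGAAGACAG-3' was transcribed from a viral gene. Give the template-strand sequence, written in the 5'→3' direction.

5'-CTGTCTTCTCCCCCTAATGAACGTTGCGAACATGTATACAGTTTCGCAATAATGACCAGACAACAC-3'

Replace U with T to get the coding DNA strand: GTGTTGTCTGGTCATTATTGCGAAACTGTATACATGTTCGCAACGTTCATTAGGGGGAGAAGACAG. The template strand is its reverse complement (complement CACAACAGACCAGTAATAACGCTTTGACATATGTACAAGCGTTGCAAGTAATCCCCCTCTTCTGTC, then reverse).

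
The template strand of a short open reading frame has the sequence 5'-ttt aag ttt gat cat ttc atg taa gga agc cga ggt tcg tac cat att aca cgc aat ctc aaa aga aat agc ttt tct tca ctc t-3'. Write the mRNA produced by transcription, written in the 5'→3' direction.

5'-AGAGUGAAGAAAAGCUAUUUCUUUUGAGAUUGCGUGUAAUAUGGUACGAACCUCGGCUUCCUUACAUGAAAUGAUCAAACUUAAA-3'

The mRNA has the sequence of the coding strand (reverse complement of the template) with T→U. Reverse complement of TTTAAGTTTGATCATTTCATGTAAGGAAGCCGAGGTTCGTACCATATTACACGCAATCTCAAAAGAAATAGCTTTTCTTCACTCT is AGAGTGAAGAAAAGCTATTTCTTTTGAGATTGCGTGTAATATGGTACGAACCTCGGCTTCCTTACATGAAATGATCAAACTTAAA; then T→U.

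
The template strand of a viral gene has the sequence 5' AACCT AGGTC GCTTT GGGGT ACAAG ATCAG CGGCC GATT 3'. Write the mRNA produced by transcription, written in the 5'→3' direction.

5'-AAUCGGCCGCUGAUCUUGUACCCCAAAGCGACCUAGGUU-3'

RNA polymerase reads the template 3'→5' and synthesizes mRNA 5'→3' by base-pairing (A→U, T→A, G↔C). The complement of the template is TTGGATCCAGCGAAACCCCATGTTCTAGTCGCCGGCTAA; antiparallel, so 5'→3' the coding strand is AATCGGCCGCTGATCTTGTACCCCAAAGCGACCTAGGTT. Replace T with U for the mRNA.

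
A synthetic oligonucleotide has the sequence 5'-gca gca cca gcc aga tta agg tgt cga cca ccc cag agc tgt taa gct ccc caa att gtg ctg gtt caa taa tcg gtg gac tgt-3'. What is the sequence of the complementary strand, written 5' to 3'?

The complement of GCAGCACCAGCCAGATTAAGGTGTCGACCACCCCAGAGCTGTTAAGCTCCCCAAATTGTGCTGGTTCAATAATCGGTGGACTGT is CGTCGTGGTCGGTCTAATTCCACAGCTGGTGGGGTCTCGACAATTCGAGGGGTTTAACACGACCAAGTTATTAGCCACCTGACA (A↔T, G↔C). DNA strands are antiparallel, so the complementary strand runs 3'→5'; reversing gives the 5'→3' form.

5'-ACAGTCCACCGATTATTGAACCAGCACAATTTGGGGAGCTTAACAGCTCTGGGGTGGTCGACACCTTAATCTGGCTGGTGCTGC-3'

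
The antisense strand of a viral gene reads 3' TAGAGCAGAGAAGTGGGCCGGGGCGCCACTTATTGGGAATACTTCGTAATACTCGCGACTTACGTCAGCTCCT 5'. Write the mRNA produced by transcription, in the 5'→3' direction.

Reading the template 3'→5' as shown, RNA polymerase pairs each base (A→U, T→A, G↔C) to build mRNA 5'→3' directly.

5'-AUCUCGUCUCUUCACCCGGCCCCGCGGUGAAUAACCCUUAUGAAGCAUUAUGAGCGCUGAAUGCAGUCGAGGA-3'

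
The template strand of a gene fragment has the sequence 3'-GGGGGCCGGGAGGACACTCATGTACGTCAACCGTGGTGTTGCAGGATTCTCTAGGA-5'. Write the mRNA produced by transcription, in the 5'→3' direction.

5′-CCCCCGGCCCUCCUGUGAGUACAUGCAGUUGGCACCACAACGUCCUAAGAGAUCCU-3′

Reading the template 3'→5' as shown, RNA polymerase pairs each base (A→U, T→A, G↔C) to build mRNA 5'→3' directly.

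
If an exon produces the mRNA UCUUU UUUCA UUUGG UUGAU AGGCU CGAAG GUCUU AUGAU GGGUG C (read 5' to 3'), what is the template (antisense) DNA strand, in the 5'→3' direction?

5'-GCACCCATCATAAGACCTTCGAGCCTATCAACCAAATGAAAAAAGA-3'

Replace U with T to get the coding DNA strand: TCTTTTTTCATTTGGTTGATAGGCTCGAAGGTCTTATGATGGGTGC. The template strand is its reverse complement (complement AGAAAAAAGTAAACCAACTATCCGAGCTTCCAGAATACTACCCACG, then reverse).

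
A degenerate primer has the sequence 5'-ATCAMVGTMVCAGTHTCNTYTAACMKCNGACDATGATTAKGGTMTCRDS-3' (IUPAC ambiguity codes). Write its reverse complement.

Standard pairs A↔T, G↔C; ambiguity codes pair R↔Y, M↔K, S↔S, D↔H, V↔B, N↔N. Complement (TAGTKBCAKBGTCADAGNARATTGKMGNCTGHTACTAATMCCAKAGYHS), then reverse for 5'→3'.

5'-SHYGAKACCMTAATCATHGTCNGMKGTTARANGADACTGBKACBKTGAT-3'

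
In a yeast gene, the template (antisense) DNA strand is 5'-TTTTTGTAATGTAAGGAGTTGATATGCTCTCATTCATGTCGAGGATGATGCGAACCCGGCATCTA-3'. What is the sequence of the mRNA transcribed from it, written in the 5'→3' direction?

5'-UAGAUGCCGGGUUCGCAUCAUCCUCGACAUGAAUGAGAGCAUAUCAACUCCUUACAUUACAAAAA-3'

RNA polymerase reads the template 3'→5' and synthesizes mRNA 5'→3' by base-pairing (A→U, T→A, G↔C). The complement of the template is AAAAACATTACATTCCTCAACTATACGAGAGTAAGTACAGCTCCTACTACGCTTGGGCCGTAGAT; antiparallel, so 5'→3' the coding strand is TAGATGCCGGGTTCGCATCATCCTCGACATGAATGAGAGCATATCAACTCCTTACATTACAAAAA. Replace T with U for the mRNA.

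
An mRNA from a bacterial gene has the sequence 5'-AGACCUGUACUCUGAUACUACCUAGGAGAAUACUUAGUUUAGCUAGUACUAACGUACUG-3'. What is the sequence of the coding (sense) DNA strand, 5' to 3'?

5'-AGACCTGTACTCTGATACTACCTAGGAGAATACTTAGTTTAGCTAGTACTAACGTACTG-3'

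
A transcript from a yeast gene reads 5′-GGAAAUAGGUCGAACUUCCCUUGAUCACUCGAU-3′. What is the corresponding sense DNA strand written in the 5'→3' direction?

The coding DNA strand has the same 5'→3' sequence as the mRNA with U replaced by T.

5'-GGAAATAGGTCGAACTTCCCTTGATCACTCGAT-3'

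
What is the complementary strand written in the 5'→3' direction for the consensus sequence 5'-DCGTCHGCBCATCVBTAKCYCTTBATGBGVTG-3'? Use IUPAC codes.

5'-CABCVCATVAAGRGMTAVBGATGVGCDGACGH-3'

Standard pairs A↔T, G↔C; ambiguity codes pair Y↔R, K↔M, B↔V, D↔H. Complement (HGCAGDCGVGTAGBVATMGRGAAVTACVCBAC), then reverse for 5'→3'.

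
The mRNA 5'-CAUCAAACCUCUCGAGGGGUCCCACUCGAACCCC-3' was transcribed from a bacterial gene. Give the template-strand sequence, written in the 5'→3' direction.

5'-GGGGTTCGAGTGGGACCCCTCGAGAGGTTTGATG-3'

Replace U with T to get the coding DNA strand: CATCAAACCTCTCGAGGGGTCCCACTCGAACCCC. The template strand is its reverse complement (complement GTAGTTTGGAGAGCTCCCCAGGGTGAGCTTGGGG, then reverse).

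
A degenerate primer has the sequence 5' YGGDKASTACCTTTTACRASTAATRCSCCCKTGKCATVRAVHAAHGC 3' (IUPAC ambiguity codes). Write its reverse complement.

5'-GCDTTDBTYBATGMCAMGGGSGYATTASTYGTAAAAGGTASTMHCCR-3'

Standard pairs A↔T, G↔C; ambiguity codes pair R↔Y, K↔M, S↔S, D↔H, V↔B. Complement (RCCHMTSATGGAAAATGYTSATTAYGSGGGMACMGTABYTBDTTDCG), then reverse for 5'→3'.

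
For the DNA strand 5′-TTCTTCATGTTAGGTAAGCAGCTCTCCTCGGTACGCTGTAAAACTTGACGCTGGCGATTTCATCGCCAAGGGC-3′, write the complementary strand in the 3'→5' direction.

3'-AAGAAGTACAATCCATTCGTCGAGAGGAGCCATGCGACATTTTGAACTGCGACCGCTAAAGTAGCGGTTCCCG-5'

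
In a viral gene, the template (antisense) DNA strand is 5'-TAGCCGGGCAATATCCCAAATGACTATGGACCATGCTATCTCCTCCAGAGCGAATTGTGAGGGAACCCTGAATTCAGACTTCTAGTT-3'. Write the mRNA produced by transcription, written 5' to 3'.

RNA polymerase reads the template 3'→5' and synthesizes mRNA 5'→3' by base-pairing (A→U, T→A, G↔C). The complement of the template is ATCGGCCCGTTATAGGGTTTACTGATACCTGGTACGATAGAGGAGGTCTCGCTTAACACTCCCTTGGGACTTAAGTCTGAAGATCAA; antiparallel, so 5'→3' the coding strand is AACTAGAAGTCTGAATTCAGGGTTCCCTCACAATTCGCTCTGGAGGAGATAGCATGGTCCATAGTCATTTGGGATATTGCCCGGCTA. Replace T with U for the mRNA.

5'-AACUAGAAGUCUGAAUUCAGGGUUCCCUCACAAUUCGCUCUGGAGGAGAUAGCAUGGUCCAUAGUCAUUUGGGAUAUUGCCCGGCUA-3'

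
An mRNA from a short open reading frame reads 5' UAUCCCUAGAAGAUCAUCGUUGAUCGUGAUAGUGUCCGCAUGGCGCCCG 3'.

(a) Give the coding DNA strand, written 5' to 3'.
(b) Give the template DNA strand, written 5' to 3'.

(a) 5′-TATCCCTAGAAGATCATCGTTGATCGTGATAGTGTCCGCATGGCGCCCG-3′
(b) 5'-CGGGCGCCATGCGGACACTATCACGATCAACGATGATCTTCTAGGGATA-3'

(a) The coding strand matches the mRNA with U→T.
(b) The template strand is the reverse complement of the coding strand.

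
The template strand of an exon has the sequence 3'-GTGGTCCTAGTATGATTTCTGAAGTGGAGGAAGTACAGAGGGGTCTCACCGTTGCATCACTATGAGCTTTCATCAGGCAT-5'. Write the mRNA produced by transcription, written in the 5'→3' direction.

Reading the template 3'→5' as shown, RNA polymerase pairs each base (A→U, T→A, G↔C) to build mRNA 5'→3' directly.

5'-CACCAGGAUCAUACUAAAGACUUCACCUCCUUCAUGUCUCCCCAGAGUGGCAACGUAGUGAUACUCGAAAGUAGUCCGUA-3'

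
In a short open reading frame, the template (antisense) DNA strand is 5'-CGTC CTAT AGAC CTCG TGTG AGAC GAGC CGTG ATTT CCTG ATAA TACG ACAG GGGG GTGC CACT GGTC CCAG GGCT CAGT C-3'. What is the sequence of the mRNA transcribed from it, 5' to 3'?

RNA polymerase reads the template 3'→5' and synthesizes mRNA 5'→3' by base-pairing (A→U, T→A, G↔C). The complement of the template is GCAGGATATCTGGAGCACACTCTGCTCGGCACTAAAGGACTATTATGCTGTCCCCCCACGGTGACCAGGGTCCCGAGTCAG; antiparallel, so 5'→3' the coding strand is GACTGAGCCCTGGGACCAGTGGCACCCCCCTGTCGTATTATCAGGAAATCACGGCTCGTCTCACACGAGGTCTATAGGACG. Replace T with U for the mRNA.

5'-GACUGAGCCCUGGGACCAGUGGCACCCCCCUGUCGUAUUAUCAGGAAAUCACGGCUCGUCUCACACGAGGUCUAUAGGACG-3'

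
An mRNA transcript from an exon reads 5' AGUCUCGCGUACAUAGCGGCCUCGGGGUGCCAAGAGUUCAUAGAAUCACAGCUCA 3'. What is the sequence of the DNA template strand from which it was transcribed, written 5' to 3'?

5′-TGAGCTGTGATTCTATGAACTCTTGGCACCCCGAGGCCGCTATGTACGCGAGACT-3′

Replace U with T to get the coding DNA strand: AGTCTCGCGTACATAGCGGCCTCGGGGTGCCAAGAGTTCATAGAATCACAGCTCA. The template strand is its reverse complement (complement TCAGAGCGCATGTATCGCCGGAGCCCCACGGTTCTCAAGTATCTTAGTGTCGAGT, then reverse).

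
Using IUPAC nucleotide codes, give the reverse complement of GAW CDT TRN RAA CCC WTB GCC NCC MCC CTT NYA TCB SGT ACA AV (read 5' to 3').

5'-BTTGTACSVGATRNAAGGGKGGNGGCVAWGGGTTYNYAAHGWTC-3'

Standard pairs A↔T, G↔C; ambiguity codes pair R↔Y, M↔K, W↔W, S↔S, B↔V, D↔H, N↔N. Complement (CTWGHAAYNYTTGGGWAVCGGNGGKGGGAANRTAGVSCATGTTB), then reverse for 5'→3'.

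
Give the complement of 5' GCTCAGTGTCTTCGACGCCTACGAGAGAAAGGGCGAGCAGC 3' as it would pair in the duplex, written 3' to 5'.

Base-pairing A↔T, G↔C gives the complement. The complementary strand is antiparallel, so paired with a 5'→3' strand it runs 3'→5'.

3′-CGAGTCACAGAAGCTGCGGATGCTCTCTTTCCCGCTCGTCG-5′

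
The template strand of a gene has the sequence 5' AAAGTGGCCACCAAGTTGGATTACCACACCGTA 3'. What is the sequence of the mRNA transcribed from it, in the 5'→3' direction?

5'-UACGGUGUGGUAAUCCAACUUGGUGGCCACUUU-3'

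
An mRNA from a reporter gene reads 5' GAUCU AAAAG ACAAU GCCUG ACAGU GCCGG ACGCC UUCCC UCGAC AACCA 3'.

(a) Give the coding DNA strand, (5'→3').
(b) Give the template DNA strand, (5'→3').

(a) The coding strand matches the mRNA with U→T.
(b) The template strand is the reverse complement of the coding strand.

(a) 5'-GATCTAAAAGACAATGCCTGACAGTGCCGGACGCCTTCCCTCGACAACCA-3'
(b) 5'-TGGTTGTCGAGGGAAGGCGTCCGGCACTGTCAGGCATTGTCTTTTAGATC-3'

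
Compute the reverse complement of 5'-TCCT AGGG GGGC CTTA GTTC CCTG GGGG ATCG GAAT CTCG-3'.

Complement each base (A↔T, G↔C): AGGATCCCCCCGGAATCAAGGGACCCCCTAGCCTTAGAGC. Then reverse.

5'-CGAGATTCCGATCCCCCAGGGAACTAAGGCCCCCCTAGGA-3'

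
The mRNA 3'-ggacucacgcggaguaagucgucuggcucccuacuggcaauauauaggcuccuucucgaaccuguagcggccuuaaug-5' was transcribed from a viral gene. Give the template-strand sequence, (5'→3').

Written 5'→3' the mRNA is GUAAUUCCGGCGAUGUCCAAGCUCUUCCUCGGAUAUAUAACGGUCAUCCCUCGGUCUGCUGAAUGAGGCGCACUCAGG, so the coding DNA strand is GTAATTCCGGCGATGTCCAAGCTCTTCCTCGGATATATAACGGTCATCCCTCGGTCTGCTGAATGAGGCGCACTCAGG. The template is its reverse complement.

5'-CCTGAGTGCGCCTCATTCAGCAGACCGAGGGATGACCGTTATATATCCGAGGAAGAGCTTGGACATCGCCGGAATTAC-3'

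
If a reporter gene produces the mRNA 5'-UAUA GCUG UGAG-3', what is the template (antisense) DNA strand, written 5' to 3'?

Replace U with T to get the coding DNA strand: TATAGCTGTGAG. The template strand is its reverse complement (complement ATATCGACACTC, then reverse).

5'-CTCACAGCTATA-3'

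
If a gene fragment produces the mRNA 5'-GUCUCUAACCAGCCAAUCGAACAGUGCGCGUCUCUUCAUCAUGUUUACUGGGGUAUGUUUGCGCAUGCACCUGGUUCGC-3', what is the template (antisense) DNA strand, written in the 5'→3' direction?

5'-GCGAACCAGGTGCATGCGCAAACATACCCCAGTAAACATGATGAAGAGACGCGCACTGTTCGATTGGCTGGTTAGAGAC-3'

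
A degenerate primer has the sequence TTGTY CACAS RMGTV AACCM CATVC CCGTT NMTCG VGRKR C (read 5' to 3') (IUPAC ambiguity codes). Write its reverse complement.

Standard pairs A↔T, G↔C; ambiguity codes pair R↔Y, M↔K, S↔S, V↔B, N↔N. Complement (AACARGTGTSYKCABTTGGKGTABGGGCAANKAGCBCYMYG), then reverse for 5'→3'.

5'-GYMYCBCGAKNAACGGGBATGKGGTTBACKYSTGTGRACAA-3'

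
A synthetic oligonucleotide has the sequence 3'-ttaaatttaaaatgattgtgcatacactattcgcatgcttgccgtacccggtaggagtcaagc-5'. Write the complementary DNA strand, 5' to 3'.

5'-AATTTAAATTTTACTAACACGTATGTGATAAGCGTACGAACGGCATGGGCCATCCTCAGTTCG-3'

The strand is given 3'→5', so its complement runs 5'→3' in the same left-to-right order: pair each base A↔T, G↔C.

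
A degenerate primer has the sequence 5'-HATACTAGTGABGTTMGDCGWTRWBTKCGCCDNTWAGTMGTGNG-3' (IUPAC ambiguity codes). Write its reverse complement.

Standard pairs A↔T, G↔C; ambiguity codes pair R↔Y, M↔K, W↔W, B↔V, D↔H, N↔N. Complement (DTATGATCACTVCAAKCHGCWAYWVAMGCGGHNAWTCAKCACNC), then reverse for 5'→3'.

5'-CNCACKACTWANHGGCGMAVWYAWCGHCKAACVTCACTAGTATD-3'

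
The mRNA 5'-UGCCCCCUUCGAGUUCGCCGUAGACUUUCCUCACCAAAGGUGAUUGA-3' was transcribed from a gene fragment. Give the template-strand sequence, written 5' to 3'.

5'-TCAATCACCTTTGGTGAGGAAAGTCTACGGCGAACTCGAAGGGGGCA-3'

Replace U with T to get the coding DNA strand: TGCCCCCTTCGAGTTCGCCGTAGACTTTCCTCACCAAAGGTGATTGA. The template strand is its reverse complement (complement ACGGGGGAAGCTCAAGCGGCATCTGAAAGGAGTGGTTTCCACTAACT, then reverse).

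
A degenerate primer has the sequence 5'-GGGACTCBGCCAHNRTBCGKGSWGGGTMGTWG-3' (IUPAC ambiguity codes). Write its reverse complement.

Standard pairs A↔T, G↔C; ambiguity codes pair R↔Y, M↔K, W↔W, S↔S, B↔V, H↔D, N↔N. Complement (CCCTGAGVCGGTDNYAVGCMCSWCCCAKCAWC), then reverse for 5'→3'.

5'-CWACKACCCWSCMCGVAYNDTGGCVGAGTCCC-3'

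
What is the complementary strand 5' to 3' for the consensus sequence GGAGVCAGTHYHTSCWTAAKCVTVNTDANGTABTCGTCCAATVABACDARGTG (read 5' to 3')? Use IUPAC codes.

5′-CACYTHGTVTBATTGGACGAVTACNTHANBABGMTTAWGSADRDACTGBCTCC-3′

Standard pairs A↔T, G↔C; ambiguity codes pair R↔Y, K↔M, W↔W, S↔S, B↔V, D↔H, N↔N. Complement (CCTCBGTCADRDASGWATTMGBABNAHTNCATVAGCAGGTTABTVTGHTYCAC), then reverse for 5'→3'.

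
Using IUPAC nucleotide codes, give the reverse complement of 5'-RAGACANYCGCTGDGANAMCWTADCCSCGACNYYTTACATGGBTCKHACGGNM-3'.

Standard pairs A↔T, G↔C; ambiguity codes pair R↔Y, M↔K, W↔W, S↔S, B↔V, D↔H, N↔N. Complement (YTCTGTNRGCGACHCTNTKGWATHGGSGCTGNRRAATGTACCVAGMDTGCCNK), then reverse for 5'→3'.

5'-KNCCGTDMGAVCCATGTAARRNGTCGSGGHTAWGKTNTCHCAGCGRNTGTCTY-3'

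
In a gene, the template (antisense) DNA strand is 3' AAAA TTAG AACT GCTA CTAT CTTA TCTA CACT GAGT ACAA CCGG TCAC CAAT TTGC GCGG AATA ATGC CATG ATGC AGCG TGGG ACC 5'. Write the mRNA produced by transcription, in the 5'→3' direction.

5'-UUUUAAUCUUGACGAUGAUAGAAUAGAUGUGACUCAUGUUGGCCAGUGGUUAAACGCGCCUUAUUACGGUACUACGUCGCACCCUGG-3'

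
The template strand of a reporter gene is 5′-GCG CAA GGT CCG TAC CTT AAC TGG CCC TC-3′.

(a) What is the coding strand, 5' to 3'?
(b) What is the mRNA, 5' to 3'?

(a) 5'-GAGGGCCAGTTAAGGTACGGACCTTGCGC-3'
(b) 5'-GAGGGCCAGUUAAGGUACGGACCUUGCGC-3'

(a) The coding strand is the reverse complement of the template: complement CGCGTTCCAGGCATGGAATTGACCGGGAG, then reverse.
(b) mRNA has the coding-strand sequence with T→U.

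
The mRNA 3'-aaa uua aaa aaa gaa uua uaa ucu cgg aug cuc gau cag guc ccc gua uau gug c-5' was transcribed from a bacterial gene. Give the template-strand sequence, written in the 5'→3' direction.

5'-TTTAATTTTTTTCTTAATATTAGAGCCTACGAGCTAGTCCAGGGGCATATACACG-3'

Written 5'→3' the mRNA is CGUGUAUAUGCCCCUGGACUAGCUCGUAGGCUCUAAUAUUAAGAAAAAAAUUAAA, so the coding DNA strand is CGTGTATATGCCCCTGGACTAGCTCGTAGGCTCTAATATTAAGAAAAAAATTAAA. The template is its reverse complement.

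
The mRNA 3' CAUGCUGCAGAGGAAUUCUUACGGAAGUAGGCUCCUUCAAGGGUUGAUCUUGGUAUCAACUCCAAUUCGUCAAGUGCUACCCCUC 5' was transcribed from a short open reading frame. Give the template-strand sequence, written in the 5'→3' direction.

5'-GTACGACGTCTCCTTAAGAATGCCTTCATCCGAGGAAGTTCCCAACTAGAACCATAGTTGAGGTTAAGCAGTTCACGATGGGGAG-3'

Written 5'→3' the mRNA is CUCCCCAUCGUGAACUGCUUAACCUCAACUAUGGUUCUAGUUGGGAACUUCCUCGGAUGAAGGCAUUCUUAAGGAGACGUCGUAC, so the coding DNA strand is CTCCCCATCGTGAACTGCTTAACCTCAACTATGGTTCTAGTTGGGAACTTCCTCGGATGAAGGCATTCTTAAGGAGACGTCGTAC. The template is its reverse complement.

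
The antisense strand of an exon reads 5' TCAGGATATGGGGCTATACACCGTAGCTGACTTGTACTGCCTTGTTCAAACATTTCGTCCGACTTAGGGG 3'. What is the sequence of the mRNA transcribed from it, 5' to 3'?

RNA polymerase reads the template 3'→5' and synthesizes mRNA 5'→3' by base-pairing (A→U, T→A, G↔C). The complement of the template is AGTCCTATACCCCGATATGTGGCATCGACTGAACATGACGGAACAAGTTTGTAAAGCAGGCTGAATCCCC; antiparallel, so 5'→3' the coding strand is CCCCTAAGTCGGACGAAATGTTTGAACAAGGCAGTACAAGTCAGCTACGGTGTATAGCCCCATATCCTGA. Replace T with U for the mRNA.

5′-CCCCUAAGUCGGACGAAAUGUUUGAACAAGGCAGUACAAGUCAGCUACGGUGUAUAGCCCCAUAUCCUGA-3′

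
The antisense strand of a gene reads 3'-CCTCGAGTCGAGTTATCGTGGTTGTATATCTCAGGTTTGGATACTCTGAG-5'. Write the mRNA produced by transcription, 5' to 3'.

Reading the template 3'→5' as shown, RNA polymerase pairs each base (A→U, T→A, G↔C) to build mRNA 5'→3' directly.

5'-GGAGCUCAGCUCAAUAGCACCAACAUAUAGAGUCCAAACCUAUGAGACUC-3'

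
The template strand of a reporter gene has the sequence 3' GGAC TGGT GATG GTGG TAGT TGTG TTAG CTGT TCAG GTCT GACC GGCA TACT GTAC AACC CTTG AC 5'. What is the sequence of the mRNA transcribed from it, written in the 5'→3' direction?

Reading the template 3'→5' as shown, RNA polymerase pairs each base (A→U, T→A, G↔C) to build mRNA 5'→3' directly.

5'-CCUGACCACUACCACCAUCAACACAAUCGACAAGUCCAGACUGGCCGUAUGACAUGUUGGGAACUG-3'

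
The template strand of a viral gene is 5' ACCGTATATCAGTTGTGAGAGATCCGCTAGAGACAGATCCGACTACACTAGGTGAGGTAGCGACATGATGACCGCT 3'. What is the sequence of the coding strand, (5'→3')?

The coding strand is complementary and antiparallel to the template: take the complement (A↔T, G↔C) and reverse.

5'-AGCGGTCATCATGTCGCTACCTCACCTAGTGTAGTCGGATCTGTCTCTAGCGGATCTCTCACAACTGATATACGGT-3'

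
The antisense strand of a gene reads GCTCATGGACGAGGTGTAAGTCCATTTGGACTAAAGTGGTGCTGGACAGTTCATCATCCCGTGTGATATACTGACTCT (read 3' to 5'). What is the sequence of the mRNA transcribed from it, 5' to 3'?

5'-CGAGUACCUGCUCCACAUUCAGGUAAACCUGAUUUCACCACGACCUGUCAAGUAGUAGGGCACACUAUAUGACUGAGA-3'

Reading the template 3'→5' as shown, RNA polymerase pairs each base (A→U, T→A, G↔C) to build mRNA 5'→3' directly.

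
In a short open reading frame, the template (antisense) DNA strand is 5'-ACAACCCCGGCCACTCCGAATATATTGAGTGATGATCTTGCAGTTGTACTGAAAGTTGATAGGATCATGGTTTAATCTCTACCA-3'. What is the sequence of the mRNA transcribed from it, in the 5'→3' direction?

5′-UGGUAGAGAUUAAACCAUGAUCCUAUCAACUUUCAGUACAACUGCAAGAUCAUCACUCAAUAUAUUCGGAGUGGCCGGGGUUGU-3′

RNA polymerase reads the template 3'→5' and synthesizes mRNA 5'→3' by base-pairing (A→U, T→A, G↔C). The complement of the template is TGTTGGGGCCGGTGAGGCTTATATAACTCACTACTAGAACGTCAACATGACTTTCAACTATCCTAGTACCAAATTAGAGATGGT; antiparallel, so 5'→3' the coding strand is TGGTAGAGATTAAACCATGATCCTATCAACTTTCAGTACAACTGCAAGATCATCACTCAATATATTCGGAGTGGCCGGGGTTGT. Replace T with U for the mRNA.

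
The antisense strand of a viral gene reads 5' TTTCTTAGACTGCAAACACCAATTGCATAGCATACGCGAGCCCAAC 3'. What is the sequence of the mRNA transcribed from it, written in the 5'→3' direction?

The mRNA has the sequence of the coding strand (reverse complement of the template) with T→U. Reverse complement of TTTCTTAGACTGCAAACACCAATTGCATAGCATACGCGAGCCCAAC is GTTGGGCTCGCGTATGCTATGCAATTGGTGTTTGCAGTCTAAGAAA; then T→U.

5′-GUUGGGCUCGCGUAUGCUAUGCAAUUGGUGUUUGCAGUCUAAGAAA-3′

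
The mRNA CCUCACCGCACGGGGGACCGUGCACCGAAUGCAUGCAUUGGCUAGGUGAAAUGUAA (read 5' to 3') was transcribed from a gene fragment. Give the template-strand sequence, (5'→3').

5'-TTACATTTCACCTAGCCAATGCATGCATTCGGTGCACGGTCCCCCGTGCGGTGAGG-3'

Replace U with T to get the coding DNA strand: CCTCACCGCACGGGGGACCGTGCACCGAATGCATGCATTGGCTAGGTGAAATGTAA. The template strand is its reverse complement (complement GGAGTGGCGTGCCCCCTGGCACGTGGCTTACGTACGTAACCGATCCACTTTACATT, then reverse).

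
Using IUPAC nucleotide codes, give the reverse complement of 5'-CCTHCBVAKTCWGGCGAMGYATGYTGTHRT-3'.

Standard pairs A↔T, G↔C; ambiguity codes pair R↔Y, M↔K, W↔W, B↔V, H↔D. Complement (GGADGVBTMAGWCCGCTKCRTACRACADYA), then reverse for 5'→3'.

5′-AYDACARCATRCKTCGCCWGAMTBVGDAGG-3′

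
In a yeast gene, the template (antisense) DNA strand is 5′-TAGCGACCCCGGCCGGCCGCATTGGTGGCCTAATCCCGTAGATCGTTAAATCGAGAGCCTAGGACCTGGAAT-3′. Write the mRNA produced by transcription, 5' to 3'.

RNA polymerase reads the template 3'→5' and synthesizes mRNA 5'→3' by base-pairing (A→U, T→A, G↔C). The complement of the template is ATCGCTGGGGCCGGCCGGCGTAACCACCGGATTAGGGCATCTAGCAATTTAGCTCTCGGATCCTGGACCTTA; antiparallel, so 5'→3' the coding strand is ATTCCAGGTCCTAGGCTCTCGATTTAACGATCTACGGGATTAGGCCACCAATGCGGCCGGCCGGGGTCGCTA. Replace T with U for the mRNA.

5'-AUUCCAGGUCCUAGGCUCUCGAUUUAACGAUCUACGGGAUUAGGCCACCAAUGCGGCCGGCCGGGGUCGCUA-3'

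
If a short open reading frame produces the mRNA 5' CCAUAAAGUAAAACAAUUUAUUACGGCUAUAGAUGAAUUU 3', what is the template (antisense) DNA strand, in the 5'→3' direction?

5'-AAATTCATCTATAGCCGTAATAAATTGTTTTACTTTATGG-3'

Replace U with T to get the coding DNA strand: CCATAAAGTAAAACAATTTATTACGGCTATAGATGAATTT. The template strand is its reverse complement (complement GGTATTTCATTTTGTTAAATAATGCCGATATCTACTTAAA, then reverse).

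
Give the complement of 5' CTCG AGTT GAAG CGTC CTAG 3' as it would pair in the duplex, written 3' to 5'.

3'-GAGCTCAACTTCGCAGGATC-5'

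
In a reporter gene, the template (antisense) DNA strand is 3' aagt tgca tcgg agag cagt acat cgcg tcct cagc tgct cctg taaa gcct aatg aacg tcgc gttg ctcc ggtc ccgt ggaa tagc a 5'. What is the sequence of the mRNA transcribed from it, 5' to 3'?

5'-UUCAACGUAGCCUCUCGUCAUGUAGCGCAGGAGUCGACGAGGACAUUUCGGAUUACUUGCAGCGCAACGAGGCCAGGGCACCUUAUCGU-3'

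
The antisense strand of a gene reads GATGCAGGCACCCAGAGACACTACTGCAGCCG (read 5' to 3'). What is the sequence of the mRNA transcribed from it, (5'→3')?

The mRNA has the sequence of the coding strand (reverse complement of the template) with T→U. Reverse complement of GATGCAGGCACCCAGAGACACTACTGCAGCCG is CGGCTGCAGTAGTGTCTCTGGGTGCCTGCATC; then T→U.

5'-CGGCUGCAGUAGUGUCUCUGGGUGCCUGCAUC-3'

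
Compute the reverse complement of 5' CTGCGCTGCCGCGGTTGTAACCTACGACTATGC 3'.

Complement each base (A↔T, G↔C): GACGCGACGGCGCCAACATTGGATGCTGATACG. Then reverse.

5'-GCATAGTCGTAGGTTACAACCGCGGCAGCGCAG-3'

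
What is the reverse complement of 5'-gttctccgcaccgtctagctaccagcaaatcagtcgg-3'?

5'-CCGACTGATTTGCTGGTAGCTAGACGGTGCGGAGAAC-3'

Reading the sequence 3'→5' and pairing each base (A↔T, G↔C) gives the reverse complement directly.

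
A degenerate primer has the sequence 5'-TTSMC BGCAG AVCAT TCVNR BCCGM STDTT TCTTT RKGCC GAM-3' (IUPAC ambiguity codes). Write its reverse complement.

Standard pairs A↔T, G↔C; ambiguity codes pair R↔Y, M↔K, S↔S, B↔V, D↔H, N↔N. Complement (AASKGVCGTCTBGTAAGBNYVGGCKSAHAAAGAAAYMCGGCTK), then reverse for 5'→3'.

5′-KTCGGCMYAAAGAAAHASKCGGVYNBGAATGBTCTGCVGKSAA-3′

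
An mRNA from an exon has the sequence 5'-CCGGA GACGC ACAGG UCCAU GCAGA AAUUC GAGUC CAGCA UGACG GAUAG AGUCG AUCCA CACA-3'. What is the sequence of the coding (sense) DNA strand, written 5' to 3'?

The coding DNA strand has the same 5'→3' sequence as the mRNA with U replaced by T.

5'-CCGGAGACGCACAGGTCCATGCAGAAATTCGAGTCCAGCATGACGGATAGAGTCGATCCACACA-3'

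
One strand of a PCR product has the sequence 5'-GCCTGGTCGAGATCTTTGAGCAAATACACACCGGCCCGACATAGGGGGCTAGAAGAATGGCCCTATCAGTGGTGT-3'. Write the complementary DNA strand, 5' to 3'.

5'-ACACCACTGATAGGGCCATTCTTCTAGCCCCCTATGTCGGGCCGGTGTGTATTTGCTCAAAGATCTCGACCAGGC-3'

Pairing A↔T and G↔C gives CGGACCAGCTCTAGAAACTCGTTTATGTGTGGCCGGGCTGTATCCCCCGATCTTCTTACCGGGATAGTCACCACA, running 3'→5'. Reverse for the 5'→3' convention.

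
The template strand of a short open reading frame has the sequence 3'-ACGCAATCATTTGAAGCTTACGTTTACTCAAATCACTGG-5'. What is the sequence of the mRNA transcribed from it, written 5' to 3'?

5'-UGCGUUAGUAAACUUCGAAUGCAAAUGAGUUUAGUGACC-3'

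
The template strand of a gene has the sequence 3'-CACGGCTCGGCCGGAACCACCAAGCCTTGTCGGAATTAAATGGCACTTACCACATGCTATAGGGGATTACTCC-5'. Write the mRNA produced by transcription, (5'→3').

Reading the template 3'→5' as shown, RNA polymerase pairs each base (A→U, T→A, G↔C) to build mRNA 5'→3' directly.

5'-GUGCCGAGCCGGCCUUGGUGGUUCGGAACAGCCUUAAUUUACCGUGAAUGGUGUACGAUAUCCCCUAAUGAGG-3'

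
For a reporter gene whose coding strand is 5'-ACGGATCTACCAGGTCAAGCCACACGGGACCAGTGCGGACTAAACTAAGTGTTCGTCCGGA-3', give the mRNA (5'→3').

5'-ACGGAUCUACCAGGUCAAGCCACACGGGACCAGUGCGGACUAAACUAAGUGUUCGUCCGGA-3'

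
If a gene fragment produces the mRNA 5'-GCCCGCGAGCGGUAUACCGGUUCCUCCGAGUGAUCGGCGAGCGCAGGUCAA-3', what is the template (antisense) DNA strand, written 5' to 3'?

5'-TTGACCTGCGCTCGCCGATCACTCGGAGGAACCGGTATACCGCTCGCGGGC-3'

Replace U with T to get the coding DNA strand: GCCCGCGAGCGGTATACCGGTTCCTCCGAGTGATCGGCGAGCGCAGGTCAA. The template strand is its reverse complement (complement CGGGCGCTCGCCATATGGCCAAGGAGGCTCACTAGCCGCTCGCGTCCAGTT, then reverse).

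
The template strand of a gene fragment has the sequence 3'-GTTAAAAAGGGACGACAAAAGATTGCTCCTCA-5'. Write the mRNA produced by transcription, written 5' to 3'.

Reading the template 3'→5' as shown, RNA polymerase pairs each base (A→U, T→A, G↔C) to build mRNA 5'→3' directly.

5′-CAAUUUUUCCCUGCUGUUUUCUAACGAGGAGU-3′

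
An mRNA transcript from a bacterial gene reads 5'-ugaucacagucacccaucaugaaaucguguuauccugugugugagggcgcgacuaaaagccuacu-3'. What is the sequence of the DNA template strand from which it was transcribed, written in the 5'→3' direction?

Replace U with T to get the coding DNA strand: TGATCACAGTCACCCATCATGAAATCGTGTTATCCTGTGTGTGAGGGCGCGACTAAAAGCCTACT. The template strand is its reverse complement (complement ACTAGTGTCAGTGGGTAGTACTTTAGCACAATAGGACACACACTCCCGCGCTGATTTTCGGATGA, then reverse).

5'-AGTAGGCTTTTAGTCGCGCCCTCACACACAGGATAACACGATTTCATGATGGGTGACTGTGATCA-3'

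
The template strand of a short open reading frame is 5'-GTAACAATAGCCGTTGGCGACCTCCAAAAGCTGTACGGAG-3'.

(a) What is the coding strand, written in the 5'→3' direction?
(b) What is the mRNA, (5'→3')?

(a) The coding strand is the reverse complement of the template: complement CATTGTTATCGGCAACCGCTGGAGGTTTTCGACATGCCTC, then reverse.
(b) mRNA has the coding-strand sequence with T→U.

(a) 5'-CTCCGTACAGCTTTTGGAGGTCGCCAACGGCTATTGTTAC-3'
(b) 5'-CUCCGUACAGCUUUUGGAGGUCGCCAACGGCUAUUGUUAC-3'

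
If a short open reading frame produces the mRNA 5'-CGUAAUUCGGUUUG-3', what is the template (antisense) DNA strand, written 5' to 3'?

Replace U with T to get the coding DNA strand: CGTAATTCGGTTTG. The template strand is its reverse complement (complement GCATTAAGCCAAAC, then reverse).

5'-CAAACCGAATTACG-3'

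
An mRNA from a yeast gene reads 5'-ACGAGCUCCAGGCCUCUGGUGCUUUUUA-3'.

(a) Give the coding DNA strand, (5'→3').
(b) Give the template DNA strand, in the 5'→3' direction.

(a) 5'-ACGAGCTCCAGGCCTCTGGTGCTTTTTA-3'
(b) 5'-TAAAAAGCACCAGAGGCCTGGAGCTCGT-3'

(a) The coding strand matches the mRNA with U→T.
(b) The template strand is the reverse complement of the coding strand.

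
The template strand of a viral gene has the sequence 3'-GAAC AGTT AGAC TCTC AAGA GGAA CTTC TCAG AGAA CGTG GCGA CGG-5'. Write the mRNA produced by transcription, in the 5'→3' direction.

5'-CUUGUCAAUCUGAGAGUUCUCCUUGAAGAGUCUCUUGCACCGCUGCC-3'

Reading the template 3'→5' as shown, RNA polymerase pairs each base (A→U, T→A, G↔C) to build mRNA 5'→3' directly.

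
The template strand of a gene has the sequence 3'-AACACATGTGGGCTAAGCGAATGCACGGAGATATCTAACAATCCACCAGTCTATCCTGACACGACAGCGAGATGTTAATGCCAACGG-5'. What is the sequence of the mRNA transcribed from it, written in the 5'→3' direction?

5'-UUGUGUACACCCGAUUCGCUUACGUGCCUCUAUAGAUUGUUAGGUGGUCAGAUAGGACUGUGCUGUCGCUCUACAAUUACGGUUGCC-3'

Reading the template 3'→5' as shown, RNA polymerase pairs each base (A→U, T→A, G↔C) to build mRNA 5'→3' directly.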